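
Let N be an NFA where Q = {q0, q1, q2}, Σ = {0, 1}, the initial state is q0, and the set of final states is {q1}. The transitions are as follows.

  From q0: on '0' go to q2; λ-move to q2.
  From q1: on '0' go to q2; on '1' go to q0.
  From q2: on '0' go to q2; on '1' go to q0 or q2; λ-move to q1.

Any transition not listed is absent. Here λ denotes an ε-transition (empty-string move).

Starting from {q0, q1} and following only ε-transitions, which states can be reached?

{q0, q1, q2}

Begin with {q0, q1}.
ε-move q0 → q2; add q2.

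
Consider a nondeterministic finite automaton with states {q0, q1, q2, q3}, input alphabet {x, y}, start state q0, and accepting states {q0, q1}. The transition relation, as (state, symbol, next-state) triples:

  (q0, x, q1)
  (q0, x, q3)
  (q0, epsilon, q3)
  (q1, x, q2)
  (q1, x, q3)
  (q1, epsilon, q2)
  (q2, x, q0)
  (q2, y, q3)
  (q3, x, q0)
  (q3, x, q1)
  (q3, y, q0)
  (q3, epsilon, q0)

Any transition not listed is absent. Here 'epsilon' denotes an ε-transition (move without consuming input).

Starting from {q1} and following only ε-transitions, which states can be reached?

{q1, q2}

Begin with {q1}.
ε-move q1 → q2; add q2.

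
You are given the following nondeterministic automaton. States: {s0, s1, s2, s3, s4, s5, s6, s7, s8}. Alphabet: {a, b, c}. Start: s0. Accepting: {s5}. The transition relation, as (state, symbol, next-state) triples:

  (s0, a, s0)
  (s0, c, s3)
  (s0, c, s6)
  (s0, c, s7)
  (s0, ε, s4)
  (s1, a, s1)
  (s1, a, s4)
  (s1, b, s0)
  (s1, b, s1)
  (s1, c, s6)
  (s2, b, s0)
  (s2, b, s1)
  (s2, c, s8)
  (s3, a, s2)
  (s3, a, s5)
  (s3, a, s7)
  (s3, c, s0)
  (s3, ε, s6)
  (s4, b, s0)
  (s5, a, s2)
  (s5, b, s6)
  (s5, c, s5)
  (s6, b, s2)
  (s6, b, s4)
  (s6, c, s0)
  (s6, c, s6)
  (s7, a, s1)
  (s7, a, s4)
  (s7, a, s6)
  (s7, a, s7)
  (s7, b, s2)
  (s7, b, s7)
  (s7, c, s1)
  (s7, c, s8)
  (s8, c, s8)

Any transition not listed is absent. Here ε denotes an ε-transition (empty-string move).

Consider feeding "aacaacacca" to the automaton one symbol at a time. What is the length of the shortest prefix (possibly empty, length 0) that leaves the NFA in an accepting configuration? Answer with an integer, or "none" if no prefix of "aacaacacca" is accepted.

Start: ε-closure({s0}) = {s0, s4}.
Read 'a': s0→{s0}, s4→∅; union {s0}; ε-closure = {s0, s4}.
Read 'a': s0→{s0}, s4→∅; union {s0}; ε-closure = {s0, s4}.
Read 'c': s0→{s3, s6, s7}, s4→∅; now {s3, s6, s7}.
Read 'a': s3→{s2, s5, s7}, s6→∅, s7→{s1, s4, s6, s7}; now {s1, s2, s4, s5, s6, s7}.
None of the earlier sets intersect F, but {s1, s2, s4, s5, s6, s7} does.

4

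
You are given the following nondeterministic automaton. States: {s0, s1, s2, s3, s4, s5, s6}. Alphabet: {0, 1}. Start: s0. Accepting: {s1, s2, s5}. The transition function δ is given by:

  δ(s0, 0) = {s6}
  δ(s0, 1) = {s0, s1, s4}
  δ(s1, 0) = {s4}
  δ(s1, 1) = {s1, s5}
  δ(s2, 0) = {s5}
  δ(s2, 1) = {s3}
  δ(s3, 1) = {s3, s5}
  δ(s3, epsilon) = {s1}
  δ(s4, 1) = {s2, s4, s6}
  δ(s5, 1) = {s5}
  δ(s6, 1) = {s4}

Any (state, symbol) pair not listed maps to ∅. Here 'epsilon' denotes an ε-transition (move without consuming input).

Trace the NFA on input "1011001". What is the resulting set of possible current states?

Start in {s0}.
Read '1': {s0} → {s0, s1, s4}.
Read '0': {s0, s1, s4} → {s4, s6}.
Read '1': {s4, s6} → {s2, s4, s6}.
Read '1': {s2, s4, s6} → {s1, s2, s3, s4, s6}.
Read '0': {s1, s2, s3, s4, s6} → {s4, s5}.
Read '0': {s4, s5} → ∅.
The set is empty and remains empty for the remaining 1 symbol.

∅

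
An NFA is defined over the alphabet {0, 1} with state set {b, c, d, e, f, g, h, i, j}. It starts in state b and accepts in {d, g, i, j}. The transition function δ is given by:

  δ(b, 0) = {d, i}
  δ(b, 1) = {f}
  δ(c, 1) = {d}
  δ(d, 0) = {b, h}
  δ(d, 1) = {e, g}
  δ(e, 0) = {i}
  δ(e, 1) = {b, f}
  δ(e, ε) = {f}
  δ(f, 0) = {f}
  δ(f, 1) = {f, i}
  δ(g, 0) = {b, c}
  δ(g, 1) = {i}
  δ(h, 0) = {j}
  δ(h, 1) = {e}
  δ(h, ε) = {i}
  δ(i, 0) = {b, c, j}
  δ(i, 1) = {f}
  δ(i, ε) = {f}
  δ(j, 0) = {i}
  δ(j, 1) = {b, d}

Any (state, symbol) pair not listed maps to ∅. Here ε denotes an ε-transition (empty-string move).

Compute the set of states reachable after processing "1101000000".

Start in {b}.
Read '1': b→{f}; now {f}.
Read '1': f→{f, i}; now {f, i}.
Read '0': f→{f}, i→{b, c, j}; now {b, c, f, j}.
Read '1': b→{f}, c→{d}, f→{f, i}, j→{b, d}; now {b, d, f, i}.
Read '0': b→{d, i}, d→{b, h}, f→{f}, i→{b, c, j}; now {b, c, d, f, h, i, j}.
Read '0': b→{d, i}, c→∅, d→{b, h}, f→{f}, h→{j}, i→{b, c, j}, j→{i}; now {b, c, d, f, h, i, j}.
Read '0': b→{d, i}, c→∅, d→{b, h}, f→{f}, h→{j}, i→{b, c, j}, j→{i}; now {b, c, d, f, h, i, j}.
Read '0': b→{d, i}, c→∅, d→{b, h}, f→{f}, h→{j}, i→{b, c, j}, j→{i}; now {b, c, d, f, h, i, j}.
Read '0': b→{d, i}, c→∅, d→{b, h}, f→{f}, h→{j}, i→{b, c, j}, j→{i}; now {b, c, d, f, h, i, j}.
Read '0': b→{d, i}, c→∅, d→{b, h}, f→{f}, h→{j}, i→{b, c, j}, j→{i}; now {b, c, d, f, h, i, j}.

{b, c, d, f, h, i, j}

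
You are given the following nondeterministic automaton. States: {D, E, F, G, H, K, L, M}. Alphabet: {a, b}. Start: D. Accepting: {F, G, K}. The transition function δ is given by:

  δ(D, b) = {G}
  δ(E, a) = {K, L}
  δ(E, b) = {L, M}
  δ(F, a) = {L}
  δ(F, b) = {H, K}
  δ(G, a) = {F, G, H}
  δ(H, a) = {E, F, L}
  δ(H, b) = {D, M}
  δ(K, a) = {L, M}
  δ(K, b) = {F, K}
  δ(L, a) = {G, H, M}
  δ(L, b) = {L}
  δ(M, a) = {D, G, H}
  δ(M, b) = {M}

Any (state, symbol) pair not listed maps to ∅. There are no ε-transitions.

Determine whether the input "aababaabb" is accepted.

No

Start in {D}.
Read 'a': D→∅; now ∅.
The set is empty and remains empty for the remaining 8 symbols.
The final set ∅ contains no accepting state.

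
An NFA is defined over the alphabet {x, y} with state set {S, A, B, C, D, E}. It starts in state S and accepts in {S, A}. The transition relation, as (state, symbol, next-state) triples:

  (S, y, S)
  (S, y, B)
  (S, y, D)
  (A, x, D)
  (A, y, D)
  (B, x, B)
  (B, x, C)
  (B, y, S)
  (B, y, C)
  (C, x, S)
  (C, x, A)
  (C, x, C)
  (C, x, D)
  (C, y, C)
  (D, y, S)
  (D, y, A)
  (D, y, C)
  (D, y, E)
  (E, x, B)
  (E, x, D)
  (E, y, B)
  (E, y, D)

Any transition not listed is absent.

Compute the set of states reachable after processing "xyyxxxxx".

Start in {S}.
Read 'x': {S} → ∅.
The set is empty and remains empty for the remaining 7 symbols.

∅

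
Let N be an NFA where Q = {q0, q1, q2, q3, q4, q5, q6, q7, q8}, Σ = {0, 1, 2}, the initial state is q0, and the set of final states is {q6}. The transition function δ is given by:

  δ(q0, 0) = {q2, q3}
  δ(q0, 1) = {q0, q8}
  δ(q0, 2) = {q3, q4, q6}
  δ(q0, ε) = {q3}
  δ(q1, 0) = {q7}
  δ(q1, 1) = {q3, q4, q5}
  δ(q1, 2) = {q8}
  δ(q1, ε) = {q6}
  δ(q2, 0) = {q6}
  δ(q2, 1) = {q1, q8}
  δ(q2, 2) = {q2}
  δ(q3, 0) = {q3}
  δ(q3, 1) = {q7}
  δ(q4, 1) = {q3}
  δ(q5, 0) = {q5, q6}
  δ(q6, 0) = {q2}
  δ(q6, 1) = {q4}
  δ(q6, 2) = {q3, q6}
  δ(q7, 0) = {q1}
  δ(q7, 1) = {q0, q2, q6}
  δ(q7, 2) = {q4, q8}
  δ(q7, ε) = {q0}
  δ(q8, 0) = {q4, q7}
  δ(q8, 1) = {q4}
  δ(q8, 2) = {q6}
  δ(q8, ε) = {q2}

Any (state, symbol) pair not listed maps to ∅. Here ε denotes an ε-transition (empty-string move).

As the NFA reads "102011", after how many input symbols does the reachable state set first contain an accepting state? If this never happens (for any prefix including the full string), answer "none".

2

Start: ε-closure({q0}) = {q0, q3}.
Read '1': q0→{q0, q8}, q3→{q7}; union {q0, q7, q8}; ε-closure = {q0, q2, q3, q7, q8}.
Read '0': q0→{q2, q3}, q2→{q6}, q3→{q3}, q7→{q1}, q8→{q4, q7}; union {q1, q2, q3, q4, q6, q7}; ε-closure = {q0, q1, q2, q3, q4, q6, q7}.
None of the earlier sets intersect F, but {q0, q1, q2, q3, q4, q6, q7} does.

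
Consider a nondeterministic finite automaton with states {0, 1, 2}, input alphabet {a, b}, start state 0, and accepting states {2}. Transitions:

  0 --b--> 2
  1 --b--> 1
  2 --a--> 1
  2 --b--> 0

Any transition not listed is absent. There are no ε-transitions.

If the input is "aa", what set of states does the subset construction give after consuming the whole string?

∅

Start in {0}.
Read 'a': {0} → ∅.
The set is empty and remains empty for the remaining 1 symbol.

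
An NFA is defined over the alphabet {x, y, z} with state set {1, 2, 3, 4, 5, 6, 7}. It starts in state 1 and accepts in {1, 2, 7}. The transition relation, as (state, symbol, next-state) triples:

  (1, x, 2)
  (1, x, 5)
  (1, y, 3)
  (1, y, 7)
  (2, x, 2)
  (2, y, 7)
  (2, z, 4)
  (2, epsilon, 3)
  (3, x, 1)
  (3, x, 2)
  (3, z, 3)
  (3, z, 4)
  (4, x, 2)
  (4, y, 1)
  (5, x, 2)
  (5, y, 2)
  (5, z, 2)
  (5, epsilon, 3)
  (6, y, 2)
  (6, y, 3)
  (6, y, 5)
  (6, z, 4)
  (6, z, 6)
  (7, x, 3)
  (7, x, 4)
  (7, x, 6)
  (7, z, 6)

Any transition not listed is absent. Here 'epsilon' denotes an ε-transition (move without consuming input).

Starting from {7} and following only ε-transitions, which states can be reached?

Begin with {7}.
No ε-moves leave this set, so the closure equals the set itself.

{7}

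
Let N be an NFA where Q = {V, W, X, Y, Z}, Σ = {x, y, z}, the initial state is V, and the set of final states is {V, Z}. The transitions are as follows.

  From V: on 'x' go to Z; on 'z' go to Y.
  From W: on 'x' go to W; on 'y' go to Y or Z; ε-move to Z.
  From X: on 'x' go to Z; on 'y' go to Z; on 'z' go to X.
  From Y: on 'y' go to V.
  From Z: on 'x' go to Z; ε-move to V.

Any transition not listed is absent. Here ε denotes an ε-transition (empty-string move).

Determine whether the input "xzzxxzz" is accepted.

No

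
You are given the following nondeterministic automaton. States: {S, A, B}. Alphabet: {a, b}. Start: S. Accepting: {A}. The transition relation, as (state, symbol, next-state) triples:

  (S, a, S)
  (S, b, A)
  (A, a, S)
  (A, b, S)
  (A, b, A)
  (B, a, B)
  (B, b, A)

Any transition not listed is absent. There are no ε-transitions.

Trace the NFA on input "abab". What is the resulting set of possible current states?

Start in {S}.
Read 'a': {S} → {S}.
Read 'b': {S} → {A}.
Read 'a': {A} → {S}.
Read 'b': {S} → {A}.

{A}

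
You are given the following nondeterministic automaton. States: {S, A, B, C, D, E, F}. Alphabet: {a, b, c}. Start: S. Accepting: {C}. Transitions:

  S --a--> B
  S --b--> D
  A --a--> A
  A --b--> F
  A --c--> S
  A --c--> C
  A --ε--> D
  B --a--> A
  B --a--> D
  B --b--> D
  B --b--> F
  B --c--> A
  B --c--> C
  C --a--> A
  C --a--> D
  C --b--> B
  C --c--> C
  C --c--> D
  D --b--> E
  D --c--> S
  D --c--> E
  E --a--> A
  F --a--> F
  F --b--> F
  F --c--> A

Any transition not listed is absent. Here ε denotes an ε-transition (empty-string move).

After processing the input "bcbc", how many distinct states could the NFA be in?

Start in {S}.
Read 'b': S→{D}; now {D}.
Read 'c': D→{S, E}; now {S, E}.
Read 'b': S→{D}, E→∅; now {D}.
Read 'c': D→{S, E}; now {S, E}.
That set has 2 states.

2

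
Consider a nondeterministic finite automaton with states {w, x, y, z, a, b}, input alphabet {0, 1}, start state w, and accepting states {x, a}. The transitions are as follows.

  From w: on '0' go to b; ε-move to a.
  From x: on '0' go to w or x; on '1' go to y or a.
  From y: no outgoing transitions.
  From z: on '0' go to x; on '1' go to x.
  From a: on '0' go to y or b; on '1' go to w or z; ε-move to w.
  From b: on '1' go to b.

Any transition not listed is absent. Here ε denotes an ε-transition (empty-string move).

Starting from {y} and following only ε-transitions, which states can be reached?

Begin with {y}.
No ε-moves leave this set, so the closure equals the set itself.

{y}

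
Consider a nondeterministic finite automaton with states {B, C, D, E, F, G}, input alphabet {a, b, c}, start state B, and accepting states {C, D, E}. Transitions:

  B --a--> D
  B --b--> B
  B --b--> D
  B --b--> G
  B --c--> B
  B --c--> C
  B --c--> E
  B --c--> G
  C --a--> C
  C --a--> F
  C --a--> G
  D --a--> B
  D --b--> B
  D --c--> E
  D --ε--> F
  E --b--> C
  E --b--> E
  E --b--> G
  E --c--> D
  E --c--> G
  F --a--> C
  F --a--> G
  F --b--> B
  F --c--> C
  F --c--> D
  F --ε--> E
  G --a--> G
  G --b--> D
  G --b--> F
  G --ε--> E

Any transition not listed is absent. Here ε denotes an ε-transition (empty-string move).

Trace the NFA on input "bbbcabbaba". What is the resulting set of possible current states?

{B, C, D, E, F, G}

Start in {B}.
Read 'b': B→{B, D, G}; union {B, D, G}; ε-closure = {B, D, E, F, G}.
Read 'b': B→{B, D, G}, D→{B}, E→{C, E, G}, F→{B}, G→{D, F}; now {B, C, D, E, F, G}.
Read 'b': B→{B, D, G}, C→∅, D→{B}, E→{C, E, G}, F→{B}, G→{D, F}; now {B, C, D, E, F, G}.
Read 'c': B→{B, C, E, G}, C→∅, D→{E}, E→{D, G}, F→{C, D}, G→∅; union {B, C, D, E, G}; ε-closure = {B, C, D, E, F, G}.
Read 'a': B→{D}, C→{C, F, G}, D→{B}, E→∅, F→{C, G}, G→{G}; union {B, C, D, F, G}; ε-closure = {B, C, D, E, F, G}.
Read 'b': B→{B, D, G}, C→∅, D→{B}, E→{C, E, G}, F→{B}, G→{D, F}; now {B, C, D, E, F, G}.
Read 'b': B→{B, D, G}, C→∅, D→{B}, E→{C, E, G}, F→{B}, G→{D, F}; now {B, C, D, E, F, G}.
Read 'a': B→{D}, C→{C, F, G}, D→{B}, E→∅, F→{C, G}, G→{G}; union {B, C, D, F, G}; ε-closure = {B, C, D, E, F, G}.
Read 'b': B→{B, D, G}, C→∅, D→{B}, E→{C, E, G}, F→{B}, G→{D, F}; now {B, C, D, E, F, G}.
Read 'a': B→{D}, C→{C, F, G}, D→{B}, E→∅, F→{C, G}, G→{G}; union {B, C, D, F, G}; ε-closure = {B, C, D, E, F, G}.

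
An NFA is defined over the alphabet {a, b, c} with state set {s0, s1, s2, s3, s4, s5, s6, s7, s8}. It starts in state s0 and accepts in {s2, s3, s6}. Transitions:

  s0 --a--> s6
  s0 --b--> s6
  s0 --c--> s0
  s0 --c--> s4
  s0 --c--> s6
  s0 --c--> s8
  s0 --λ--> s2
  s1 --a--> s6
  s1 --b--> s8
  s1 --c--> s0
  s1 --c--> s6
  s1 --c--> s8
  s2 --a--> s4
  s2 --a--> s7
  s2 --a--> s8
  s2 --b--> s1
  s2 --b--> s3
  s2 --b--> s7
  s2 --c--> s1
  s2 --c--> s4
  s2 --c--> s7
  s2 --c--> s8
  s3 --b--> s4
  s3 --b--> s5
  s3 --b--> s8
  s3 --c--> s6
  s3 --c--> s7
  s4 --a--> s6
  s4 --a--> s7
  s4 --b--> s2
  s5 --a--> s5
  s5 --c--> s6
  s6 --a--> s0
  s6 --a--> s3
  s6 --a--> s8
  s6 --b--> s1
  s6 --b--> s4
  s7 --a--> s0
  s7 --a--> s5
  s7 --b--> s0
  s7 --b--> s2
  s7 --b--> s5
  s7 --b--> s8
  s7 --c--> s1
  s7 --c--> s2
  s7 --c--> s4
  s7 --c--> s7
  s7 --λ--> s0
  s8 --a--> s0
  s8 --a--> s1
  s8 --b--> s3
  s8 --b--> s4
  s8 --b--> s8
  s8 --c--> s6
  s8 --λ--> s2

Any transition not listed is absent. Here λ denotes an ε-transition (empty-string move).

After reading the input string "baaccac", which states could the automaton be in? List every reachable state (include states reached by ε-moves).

{s0, s1, s2, s4, s6, s7, s8}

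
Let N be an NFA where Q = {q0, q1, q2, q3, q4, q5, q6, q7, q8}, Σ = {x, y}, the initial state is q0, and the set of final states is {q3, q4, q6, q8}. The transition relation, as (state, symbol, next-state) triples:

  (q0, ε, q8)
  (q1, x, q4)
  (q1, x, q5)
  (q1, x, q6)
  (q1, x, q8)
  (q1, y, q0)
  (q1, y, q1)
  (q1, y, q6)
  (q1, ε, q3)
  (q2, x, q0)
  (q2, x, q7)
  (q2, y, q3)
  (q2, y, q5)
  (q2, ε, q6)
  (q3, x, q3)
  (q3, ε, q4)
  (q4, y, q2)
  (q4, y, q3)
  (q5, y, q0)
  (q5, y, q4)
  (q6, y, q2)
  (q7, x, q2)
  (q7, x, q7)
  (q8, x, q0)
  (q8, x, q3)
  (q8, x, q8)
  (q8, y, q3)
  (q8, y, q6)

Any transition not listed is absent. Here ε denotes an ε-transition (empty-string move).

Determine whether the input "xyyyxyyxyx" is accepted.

Yes

Start: ε-closure({q0}) = {q0, q8}.
Read 'x': {q0, q8} → {q0, q3, q4, q8}.
Read 'y': {q0, q3, q4, q8} → {q2, q3, q4, q6}.
Read 'y': {q2, q3, q4, q6} → {q2, q3, q4, q5, q6}.
Read 'y': {q2, q3, q4, q5, q6} → {q0, q2, q3, q4, q5, q6, q8}.
Read 'x': {q0, q2, q3, q4, q5, q6, q8} → {q0, q3, q4, q7, q8}.
Read 'y': {q0, q3, q4, q7, q8} → {q2, q3, q4, q6}.
Read 'y': {q2, q3, q4, q6} → {q2, q3, q4, q5, q6}.
Read 'x': {q2, q3, q4, q5, q6} → {q0, q3, q4, q7, q8}.
Read 'y': {q0, q3, q4, q7, q8} → {q2, q3, q4, q6}.
Read 'x': {q2, q3, q4, q6} → {q0, q3, q4, q7, q8}.
The final set {q0, q3, q4, q7, q8} contains the accepting states q3, q4, q8.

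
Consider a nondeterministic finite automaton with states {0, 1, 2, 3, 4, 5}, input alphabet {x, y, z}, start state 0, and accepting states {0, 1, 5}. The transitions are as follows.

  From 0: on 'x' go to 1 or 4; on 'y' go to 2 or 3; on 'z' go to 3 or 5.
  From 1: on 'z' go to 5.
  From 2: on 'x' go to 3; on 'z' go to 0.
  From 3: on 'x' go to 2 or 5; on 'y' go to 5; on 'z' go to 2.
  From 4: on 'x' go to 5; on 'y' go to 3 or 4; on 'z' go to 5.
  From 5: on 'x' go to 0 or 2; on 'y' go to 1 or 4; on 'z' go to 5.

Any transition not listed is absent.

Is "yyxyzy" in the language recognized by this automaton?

Start in {0}.
Read 'y': {0} → {2, 3}.
Read 'y': {2, 3} → {5}.
Read 'x': {5} → {0, 2}.
Read 'y': {0, 2} → {2, 3}.
Read 'z': {2, 3} → {0, 2}.
Read 'y': {0, 2} → {2, 3}.
The final set {2, 3} contains no accepting state.

No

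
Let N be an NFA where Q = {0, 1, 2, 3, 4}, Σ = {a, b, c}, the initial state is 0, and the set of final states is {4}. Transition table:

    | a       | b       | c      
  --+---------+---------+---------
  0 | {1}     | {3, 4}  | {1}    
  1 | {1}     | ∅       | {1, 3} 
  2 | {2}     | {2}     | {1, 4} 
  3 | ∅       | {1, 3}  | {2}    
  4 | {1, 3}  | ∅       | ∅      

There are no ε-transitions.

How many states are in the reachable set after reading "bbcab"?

Start in {0}.
Read 'b': 0→{3, 4}; now {3, 4}.
Read 'b': 3→{1, 3}, 4→∅; now {1, 3}.
Read 'c': 1→{1, 3}, 3→{2}; now {1, 2, 3}.
Read 'a': 1→{1}, 2→{2}, 3→∅; now {1, 2}.
Read 'b': 1→∅, 2→{2}; now {2}.
That set has 1 state.

1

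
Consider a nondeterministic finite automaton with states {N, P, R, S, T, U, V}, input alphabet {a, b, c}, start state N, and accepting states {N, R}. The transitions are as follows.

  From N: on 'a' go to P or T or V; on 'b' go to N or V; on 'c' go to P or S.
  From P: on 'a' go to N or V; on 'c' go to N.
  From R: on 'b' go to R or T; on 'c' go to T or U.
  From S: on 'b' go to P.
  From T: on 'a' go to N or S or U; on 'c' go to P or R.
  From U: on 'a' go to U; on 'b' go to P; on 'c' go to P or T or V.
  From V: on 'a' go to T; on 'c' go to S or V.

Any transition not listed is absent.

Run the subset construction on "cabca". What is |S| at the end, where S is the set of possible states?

3

Start in {N}.
Read 'c': N→{P, S}; now {P, S}.
Read 'a': P→{N, V}, S→∅; now {N, V}.
Read 'b': N→{N, V}, V→∅; now {N, V}.
Read 'c': N→{P, S}, V→{S, V}; now {P, S, V}.
Read 'a': P→{N, V}, S→∅, V→{T}; now {N, T, V}.
That set has 3 states.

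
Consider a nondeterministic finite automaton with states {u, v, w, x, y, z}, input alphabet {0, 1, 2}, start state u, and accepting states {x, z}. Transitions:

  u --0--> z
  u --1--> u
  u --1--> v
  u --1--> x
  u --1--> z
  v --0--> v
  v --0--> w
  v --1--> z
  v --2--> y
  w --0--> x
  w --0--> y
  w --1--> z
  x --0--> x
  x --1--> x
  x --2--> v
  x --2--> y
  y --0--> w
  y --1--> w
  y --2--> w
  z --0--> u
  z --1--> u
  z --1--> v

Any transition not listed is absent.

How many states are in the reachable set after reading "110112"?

Start in {u}.
Read '1': u→{u, v, x, z}; now {u, v, x, z}.
Read '1': u→{u, v, x, z}, v→{z}, x→{x}, z→{u, v}; now {u, v, x, z}.
Read '0': u→{z}, v→{v, w}, x→{x}, z→{u}; now {u, v, w, x, z}.
Read '1': u→{u, v, x, z}, v→{z}, w→{z}, x→{x}, z→{u, v}; now {u, v, x, z}.
Read '1': u→{u, v, x, z}, v→{z}, x→{x}, z→{u, v}; now {u, v, x, z}.
Read '2': u→∅, v→{y}, x→{v, y}, z→∅; now {v, y}.
That set has 2 states.

2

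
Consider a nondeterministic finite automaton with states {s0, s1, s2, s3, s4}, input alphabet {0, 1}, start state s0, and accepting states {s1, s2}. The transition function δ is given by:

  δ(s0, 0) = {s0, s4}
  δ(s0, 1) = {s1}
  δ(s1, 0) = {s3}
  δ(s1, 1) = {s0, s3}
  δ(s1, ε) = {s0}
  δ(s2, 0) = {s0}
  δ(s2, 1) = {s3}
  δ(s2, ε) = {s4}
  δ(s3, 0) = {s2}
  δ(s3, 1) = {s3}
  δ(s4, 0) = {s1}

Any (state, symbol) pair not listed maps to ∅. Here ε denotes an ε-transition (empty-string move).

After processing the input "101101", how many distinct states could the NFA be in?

Start in {s0}.
Read '1': s0→{s1}; union {s1}; ε-closure = {s0, s1}.
Read '0': s0→{s0, s4}, s1→{s3}; now {s0, s3, s4}.
Read '1': s0→{s1}, s3→{s3}, s4→∅; union {s1, s3}; ε-closure = {s0, s1, s3}.
Read '1': s0→{s1}, s1→{s0, s3}, s3→{s3}; now {s0, s1, s3}.
Read '0': s0→{s0, s4}, s1→{s3}, s3→{s2}; now {s0, s2, s3, s4}.
Read '1': s0→{s1}, s2→{s3}, s3→{s3}, s4→∅; union {s1, s3}; ε-closure = {s0, s1, s3}.
That set has 3 states.

3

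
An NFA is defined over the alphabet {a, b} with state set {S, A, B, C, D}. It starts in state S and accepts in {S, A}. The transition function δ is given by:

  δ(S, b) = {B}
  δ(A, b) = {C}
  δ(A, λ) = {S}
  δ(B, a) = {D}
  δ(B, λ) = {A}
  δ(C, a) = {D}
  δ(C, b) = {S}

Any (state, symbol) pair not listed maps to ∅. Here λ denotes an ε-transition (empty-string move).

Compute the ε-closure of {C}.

{C}

Begin with {C}.
No ε-moves leave this set, so the closure equals the set itself.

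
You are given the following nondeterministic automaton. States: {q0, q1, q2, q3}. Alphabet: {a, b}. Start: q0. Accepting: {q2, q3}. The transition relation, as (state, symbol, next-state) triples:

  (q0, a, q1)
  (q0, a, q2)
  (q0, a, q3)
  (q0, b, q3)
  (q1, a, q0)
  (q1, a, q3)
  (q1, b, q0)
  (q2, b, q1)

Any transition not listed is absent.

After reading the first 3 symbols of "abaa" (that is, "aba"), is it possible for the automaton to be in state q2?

Yes

Start in {q0}.
Read 'a': {q0} → {q1, q2, q3}.
Read 'b': {q1, q2, q3} → {q0, q1}.
Read 'a': {q0, q1} → {q0, q1, q2, q3}.
State q2 is in {q0, q1, q2, q3}.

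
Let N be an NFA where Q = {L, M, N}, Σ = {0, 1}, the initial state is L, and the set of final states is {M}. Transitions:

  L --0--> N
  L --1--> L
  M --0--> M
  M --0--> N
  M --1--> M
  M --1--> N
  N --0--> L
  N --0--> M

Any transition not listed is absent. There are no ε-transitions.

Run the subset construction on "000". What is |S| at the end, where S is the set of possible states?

2

Start in {L}.
Read '0': L→{N}; now {N}.
Read '0': N→{L, M}; now {L, M}.
Read '0': L→{N}, M→{M, N}; now {M, N}.
That set has 2 states.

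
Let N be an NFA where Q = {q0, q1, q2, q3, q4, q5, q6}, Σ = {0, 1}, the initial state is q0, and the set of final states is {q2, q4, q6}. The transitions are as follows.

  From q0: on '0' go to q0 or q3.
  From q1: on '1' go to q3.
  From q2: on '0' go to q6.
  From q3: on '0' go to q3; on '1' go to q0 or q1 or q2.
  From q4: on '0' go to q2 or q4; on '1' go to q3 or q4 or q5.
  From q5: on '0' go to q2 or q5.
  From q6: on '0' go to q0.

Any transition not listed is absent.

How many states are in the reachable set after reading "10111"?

Start in {q0}.
Read '1': q0→∅; now ∅.
The set is empty and remains empty for the remaining 4 symbols.
That set has 0 states.

0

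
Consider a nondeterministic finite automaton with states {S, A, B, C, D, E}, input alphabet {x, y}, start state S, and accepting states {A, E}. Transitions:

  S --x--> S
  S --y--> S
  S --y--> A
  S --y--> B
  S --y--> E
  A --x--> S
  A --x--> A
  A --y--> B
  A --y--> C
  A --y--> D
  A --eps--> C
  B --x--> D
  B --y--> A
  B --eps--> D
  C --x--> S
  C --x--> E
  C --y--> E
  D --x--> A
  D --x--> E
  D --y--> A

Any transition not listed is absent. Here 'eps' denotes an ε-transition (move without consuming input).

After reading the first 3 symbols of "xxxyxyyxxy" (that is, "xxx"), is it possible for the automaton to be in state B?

No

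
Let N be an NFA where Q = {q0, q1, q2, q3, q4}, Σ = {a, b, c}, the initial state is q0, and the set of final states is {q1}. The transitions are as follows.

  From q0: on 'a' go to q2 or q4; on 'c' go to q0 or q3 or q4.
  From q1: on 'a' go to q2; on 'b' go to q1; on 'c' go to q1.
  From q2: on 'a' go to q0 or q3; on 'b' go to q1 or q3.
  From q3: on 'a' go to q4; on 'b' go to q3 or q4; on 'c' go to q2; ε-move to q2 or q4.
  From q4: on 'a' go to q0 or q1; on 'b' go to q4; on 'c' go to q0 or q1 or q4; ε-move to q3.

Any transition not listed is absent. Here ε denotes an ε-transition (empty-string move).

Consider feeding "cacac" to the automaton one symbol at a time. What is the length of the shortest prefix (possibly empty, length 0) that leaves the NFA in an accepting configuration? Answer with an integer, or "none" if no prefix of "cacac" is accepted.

2

Start in {q0}.
Read 'c': q0→{q0, q3, q4}; union {q0, q3, q4}; ε-closure = {q0, q2, q3, q4}.
Read 'a': q0→{q2, q4}, q2→{q0, q3}, q3→{q4}, q4→{q0, q1}; now {q0, q1, q2, q3, q4}.
None of the earlier sets intersect F, but {q0, q1, q2, q3, q4} does.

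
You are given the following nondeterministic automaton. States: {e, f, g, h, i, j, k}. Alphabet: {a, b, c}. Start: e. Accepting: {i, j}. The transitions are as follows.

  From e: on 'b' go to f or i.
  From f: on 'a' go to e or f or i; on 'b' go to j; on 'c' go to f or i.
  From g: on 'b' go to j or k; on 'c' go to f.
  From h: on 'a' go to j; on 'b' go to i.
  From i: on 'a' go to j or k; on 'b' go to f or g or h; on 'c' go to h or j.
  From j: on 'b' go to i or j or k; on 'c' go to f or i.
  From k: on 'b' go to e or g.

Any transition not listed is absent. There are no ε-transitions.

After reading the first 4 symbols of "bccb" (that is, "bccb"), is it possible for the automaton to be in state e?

Start in {e}.
Read 'b': e→{f, i}; now {f, i}.
Read 'c': f→{f, i}, i→{h, j}; now {f, h, i, j}.
Read 'c': f→{f, i}, h→∅, i→{h, j}, j→{f, i}; now {f, h, i, j}.
Read 'b': f→{j}, h→{i}, i→{f, g, h}, j→{i, j, k}; now {f, g, h, i, j, k}.
State e is not in {f, g, h, i, j, k}.

No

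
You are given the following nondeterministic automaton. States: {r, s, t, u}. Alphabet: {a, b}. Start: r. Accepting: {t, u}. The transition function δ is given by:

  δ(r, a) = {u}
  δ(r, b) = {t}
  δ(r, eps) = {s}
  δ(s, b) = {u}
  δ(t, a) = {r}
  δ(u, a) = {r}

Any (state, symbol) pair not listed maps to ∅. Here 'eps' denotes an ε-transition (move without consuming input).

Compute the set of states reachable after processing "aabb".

∅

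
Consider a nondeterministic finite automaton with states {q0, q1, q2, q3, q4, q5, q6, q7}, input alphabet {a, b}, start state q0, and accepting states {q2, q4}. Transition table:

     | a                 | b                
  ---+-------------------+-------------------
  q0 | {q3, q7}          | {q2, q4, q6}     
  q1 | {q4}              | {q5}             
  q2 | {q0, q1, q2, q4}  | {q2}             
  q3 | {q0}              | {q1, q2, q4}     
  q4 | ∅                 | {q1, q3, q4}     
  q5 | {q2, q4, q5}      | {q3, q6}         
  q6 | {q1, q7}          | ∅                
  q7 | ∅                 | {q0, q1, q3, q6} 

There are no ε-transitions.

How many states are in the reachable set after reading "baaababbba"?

6

Start in {q0}.
Read 'b': {q0} → {q2, q4, q6}.
Read 'a': {q2, q4, q6} → {q0, q1, q2, q4, q7}.
Read 'a': {q0, q1, q2, q4, q7} → {q0, q1, q2, q3, q4, q7}.
Read 'a': {q0, q1, q2, q3, q4, q7} → {q0, q1, q2, q3, q4, q7}.
Read 'b': {q0, q1, q2, q3, q4, q7} → {q0, q1, q2, q3, q4, q5, q6}.
Read 'a': {q0, q1, q2, q3, q4, q5, q6} → {q0, q1, q2, q3, q4, q5, q7}.
Read 'b': {q0, q1, q2, q3, q4, q5, q7} → {q0, q1, q2, q3, q4, q5, q6}.
Read 'b': {q0, q1, q2, q3, q4, q5, q6} → {q1, q2, q3, q4, q5, q6}.
Read 'b': {q1, q2, q3, q4, q5, q6} → {q1, q2, q3, q4, q5, q6}.
Read 'a': {q1, q2, q3, q4, q5, q6} → {q0, q1, q2, q4, q5, q7}.
That set has 6 states.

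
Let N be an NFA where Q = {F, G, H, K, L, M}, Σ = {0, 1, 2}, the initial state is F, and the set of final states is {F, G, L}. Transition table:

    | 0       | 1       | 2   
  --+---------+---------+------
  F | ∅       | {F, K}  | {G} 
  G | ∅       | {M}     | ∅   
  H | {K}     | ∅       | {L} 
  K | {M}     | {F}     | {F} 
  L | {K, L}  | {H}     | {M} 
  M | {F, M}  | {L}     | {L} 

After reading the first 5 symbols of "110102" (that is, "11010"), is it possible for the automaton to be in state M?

No

Start in {F}.
Read '1': F→{F, K}; now {F, K}.
Read '1': F→{F, K}, K→{F}; now {F, K}.
Read '0': F→∅, K→{M}; now {M}.
Read '1': M→{L}; now {L}.
Read '0': L→{K, L}; now {K, L}.
State M is not in {K, L}.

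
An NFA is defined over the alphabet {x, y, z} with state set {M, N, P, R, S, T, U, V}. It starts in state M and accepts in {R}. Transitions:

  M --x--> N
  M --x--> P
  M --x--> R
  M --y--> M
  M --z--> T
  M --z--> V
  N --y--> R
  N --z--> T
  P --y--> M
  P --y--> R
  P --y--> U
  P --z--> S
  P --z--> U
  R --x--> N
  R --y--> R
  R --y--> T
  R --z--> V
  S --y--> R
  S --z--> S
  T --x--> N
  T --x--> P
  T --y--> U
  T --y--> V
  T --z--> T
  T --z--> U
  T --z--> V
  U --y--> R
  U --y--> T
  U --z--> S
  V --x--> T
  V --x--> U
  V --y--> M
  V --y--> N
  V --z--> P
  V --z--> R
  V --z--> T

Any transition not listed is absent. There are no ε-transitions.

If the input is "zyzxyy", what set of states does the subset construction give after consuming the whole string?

{M, N, R, T, U, V}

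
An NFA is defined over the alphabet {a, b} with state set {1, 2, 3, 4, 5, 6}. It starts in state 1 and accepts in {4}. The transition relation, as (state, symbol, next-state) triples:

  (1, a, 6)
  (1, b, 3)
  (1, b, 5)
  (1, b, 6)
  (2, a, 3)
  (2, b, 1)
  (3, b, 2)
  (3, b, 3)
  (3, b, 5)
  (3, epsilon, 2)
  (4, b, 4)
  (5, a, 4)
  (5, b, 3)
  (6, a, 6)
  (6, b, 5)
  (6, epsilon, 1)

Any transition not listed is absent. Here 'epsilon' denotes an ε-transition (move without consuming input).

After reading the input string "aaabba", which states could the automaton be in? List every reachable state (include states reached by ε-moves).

Start in {1}.
Read 'a': 1→{6}; union {6}; ε-closure = {1, 6}.
Read 'a': 1→{6}, 6→{6}; union {6}; ε-closure = {1, 6}.
Read 'a': 1→{6}, 6→{6}; union {6}; ε-closure = {1, 6}.
Read 'b': 1→{3, 5, 6}, 6→{5}; union {3, 5, 6}; ε-closure = {1, 2, 3, 5, 6}.
Read 'b': 1→{3, 5, 6}, 2→{1}, 3→{2, 3, 5}, 5→{3}, 6→{5}; now {1, 2, 3, 5, 6}.
Read 'a': 1→{6}, 2→{3}, 3→∅, 5→{4}, 6→{6}; union {3, 4, 6}; ε-closure = {1, 2, 3, 4, 6}.

{1, 2, 3, 4, 6}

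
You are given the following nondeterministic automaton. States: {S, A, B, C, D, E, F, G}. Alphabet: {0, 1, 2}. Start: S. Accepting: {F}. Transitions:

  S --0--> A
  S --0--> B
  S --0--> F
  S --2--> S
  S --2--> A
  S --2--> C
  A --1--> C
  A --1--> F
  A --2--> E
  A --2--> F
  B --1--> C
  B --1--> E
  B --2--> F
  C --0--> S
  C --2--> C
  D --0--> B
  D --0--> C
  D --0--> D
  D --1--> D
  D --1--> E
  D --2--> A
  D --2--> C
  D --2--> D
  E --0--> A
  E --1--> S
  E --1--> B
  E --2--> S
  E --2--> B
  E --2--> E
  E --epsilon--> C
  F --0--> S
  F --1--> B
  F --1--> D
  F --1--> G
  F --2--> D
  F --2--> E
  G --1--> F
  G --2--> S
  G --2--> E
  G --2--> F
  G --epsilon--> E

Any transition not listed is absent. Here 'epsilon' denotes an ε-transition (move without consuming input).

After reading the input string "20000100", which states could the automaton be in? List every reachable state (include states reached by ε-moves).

{S, A, B, C, D, F}

Start in {S}.
Read '2': {S} → {S, A, C}.
Read '0': {S, A, C} → {S, A, B, F}.
Read '0': {S, A, B, F} → {S, A, B, F}.
Read '0': {S, A, B, F} → {S, A, B, F}.
Read '0': {S, A, B, F} → {S, A, B, F}.
Read '1': {S, A, B, F} → {B, C, D, E, F, G}.
Read '0': {B, C, D, E, F, G} → {S, A, B, C, D}.
Read '0': {S, A, B, C, D} → {S, A, B, C, D, F}.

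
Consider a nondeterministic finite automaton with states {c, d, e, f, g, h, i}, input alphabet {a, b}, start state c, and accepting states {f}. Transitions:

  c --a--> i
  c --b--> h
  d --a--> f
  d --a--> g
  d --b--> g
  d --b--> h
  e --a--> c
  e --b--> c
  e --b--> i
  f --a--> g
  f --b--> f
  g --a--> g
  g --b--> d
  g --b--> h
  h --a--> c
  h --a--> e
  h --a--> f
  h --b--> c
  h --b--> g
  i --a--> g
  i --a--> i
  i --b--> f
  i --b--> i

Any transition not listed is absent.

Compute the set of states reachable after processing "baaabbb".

Start in {c}.
Read 'b': c→{h}; now {h}.
Read 'a': h→{c, e, f}; now {c, e, f}.
Read 'a': c→{i}, e→{c}, f→{g}; now {c, g, i}.
Read 'a': c→{i}, g→{g}, i→{g, i}; now {g, i}.
Read 'b': g→{d, h}, i→{f, i}; now {d, f, h, i}.
Read 'b': d→{g, h}, f→{f}, h→{c, g}, i→{f, i}; now {c, f, g, h, i}.
Read 'b': c→{h}, f→{f}, g→{d, h}, h→{c, g}, i→{f, i}; now {c, d, f, g, h, i}.

{c, d, f, g, h, i}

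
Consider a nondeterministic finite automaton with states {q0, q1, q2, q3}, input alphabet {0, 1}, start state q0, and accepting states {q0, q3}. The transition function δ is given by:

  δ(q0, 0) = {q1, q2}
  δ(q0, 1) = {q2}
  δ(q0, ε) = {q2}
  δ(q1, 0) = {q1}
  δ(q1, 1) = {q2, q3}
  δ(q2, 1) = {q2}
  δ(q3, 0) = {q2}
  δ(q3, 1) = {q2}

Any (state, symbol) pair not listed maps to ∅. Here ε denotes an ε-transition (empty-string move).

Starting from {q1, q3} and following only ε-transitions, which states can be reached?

{q1, q3}

Begin with {q1, q3}.
No ε-moves leave this set, so the closure equals the set itself.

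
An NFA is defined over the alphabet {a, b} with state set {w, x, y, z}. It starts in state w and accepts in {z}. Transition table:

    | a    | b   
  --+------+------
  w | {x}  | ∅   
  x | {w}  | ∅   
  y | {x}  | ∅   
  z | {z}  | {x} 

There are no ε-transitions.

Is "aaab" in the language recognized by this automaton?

Start in {w}.
Read 'a': w→{x}; now {x}.
Read 'a': x→{w}; now {w}.
Read 'a': w→{x}; now {x}.
Read 'b': x→∅; now ∅.
The final set ∅ contains no accepting state.

No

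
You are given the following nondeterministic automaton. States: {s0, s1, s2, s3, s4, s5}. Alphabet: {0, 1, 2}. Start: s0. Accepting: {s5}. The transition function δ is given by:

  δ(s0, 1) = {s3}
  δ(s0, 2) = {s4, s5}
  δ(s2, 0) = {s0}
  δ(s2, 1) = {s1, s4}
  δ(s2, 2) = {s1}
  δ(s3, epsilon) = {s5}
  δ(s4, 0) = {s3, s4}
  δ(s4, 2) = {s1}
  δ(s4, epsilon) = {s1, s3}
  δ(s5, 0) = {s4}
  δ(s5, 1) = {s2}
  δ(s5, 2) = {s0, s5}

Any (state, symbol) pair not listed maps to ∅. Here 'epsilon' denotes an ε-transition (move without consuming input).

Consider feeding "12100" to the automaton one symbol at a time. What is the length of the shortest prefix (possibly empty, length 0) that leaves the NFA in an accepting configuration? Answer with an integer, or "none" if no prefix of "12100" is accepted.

1

Start in {s0}.
Read '1': {s0} → {s3, s5}.
None of the earlier sets intersect F, but {s3, s5} does.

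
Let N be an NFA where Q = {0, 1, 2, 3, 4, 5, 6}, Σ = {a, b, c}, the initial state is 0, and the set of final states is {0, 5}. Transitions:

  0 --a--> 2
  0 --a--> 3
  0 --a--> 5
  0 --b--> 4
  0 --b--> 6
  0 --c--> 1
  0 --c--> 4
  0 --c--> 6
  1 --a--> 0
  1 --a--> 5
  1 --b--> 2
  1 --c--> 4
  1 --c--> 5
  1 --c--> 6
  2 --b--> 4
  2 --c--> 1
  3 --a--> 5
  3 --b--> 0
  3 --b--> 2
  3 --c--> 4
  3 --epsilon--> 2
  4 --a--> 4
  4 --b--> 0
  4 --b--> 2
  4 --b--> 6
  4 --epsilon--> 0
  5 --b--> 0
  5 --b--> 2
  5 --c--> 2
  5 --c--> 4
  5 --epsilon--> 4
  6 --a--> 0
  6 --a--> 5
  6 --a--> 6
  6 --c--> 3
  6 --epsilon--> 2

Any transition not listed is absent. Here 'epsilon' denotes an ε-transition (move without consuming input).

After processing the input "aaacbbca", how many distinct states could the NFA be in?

Start in {0}.
Read 'a': 0→{2, 3, 5}; union {2, 3, 5}; ε-closure = {0, 2, 3, 4, 5}.
Read 'a': 0→{2, 3, 5}, 2→∅, 3→{5}, 4→{4}, 5→∅; union {2, 3, 4, 5}; ε-closure = {0, 2, 3, 4, 5}.
Read 'a': 0→{2, 3, 5}, 2→∅, 3→{5}, 4→{4}, 5→∅; union {2, 3, 4, 5}; ε-closure = {0, 2, 3, 4, 5}.
Read 'c': 0→{1, 4, 6}, 2→{1}, 3→{4}, 4→∅, 5→{2, 4}; union {1, 2, 4, 6}; ε-closure = {0, 1, 2, 4, 6}.
Read 'b': 0→{4, 6}, 1→{2}, 2→{4}, 4→{0, 2, 6}, 6→∅; now {0, 2, 4, 6}.
Read 'b': 0→{4, 6}, 2→{4}, 4→{0, 2, 6}, 6→∅; now {0, 2, 4, 6}.
Read 'c': 0→{1, 4, 6}, 2→{1}, 4→∅, 6→{3}; union {1, 3, 4, 6}; ε-closure = {0, 1, 2, 3, 4, 6}.
Read 'a': 0→{2, 3, 5}, 1→{0, 5}, 2→∅, 3→{5}, 4→{4}, 6→{0, 5, 6}; now {0, 2, 3, 4, 5, 6}.
That set has 6 states.

6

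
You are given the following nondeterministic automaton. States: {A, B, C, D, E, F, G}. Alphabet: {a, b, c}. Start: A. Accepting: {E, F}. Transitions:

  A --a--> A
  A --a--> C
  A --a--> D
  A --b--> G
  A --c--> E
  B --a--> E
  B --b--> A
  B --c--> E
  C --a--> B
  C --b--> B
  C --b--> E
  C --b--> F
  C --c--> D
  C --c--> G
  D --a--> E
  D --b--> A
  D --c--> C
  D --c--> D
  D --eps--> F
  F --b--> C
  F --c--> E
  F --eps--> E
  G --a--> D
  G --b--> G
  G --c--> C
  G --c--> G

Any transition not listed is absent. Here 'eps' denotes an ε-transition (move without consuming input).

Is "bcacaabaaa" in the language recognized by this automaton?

Start in {A}.
Read 'b': A→{G}; now {G}.
Read 'c': G→{C, G}; now {C, G}.
Read 'a': C→{B}, G→{D}; union {B, D}; ε-closure = {B, D, E, F}.
Read 'c': B→{E}, D→{C, D}, E→∅, F→{E}; union {C, D, E}; ε-closure = {C, D, E, F}.
Read 'a': C→{B}, D→{E}, E→∅, F→∅; now {B, E}.
Read 'a': B→{E}, E→∅; now {E}.
Read 'b': E→∅; now ∅.
The set is empty and remains empty for the remaining 3 symbols.
The final set ∅ contains no accepting state.

No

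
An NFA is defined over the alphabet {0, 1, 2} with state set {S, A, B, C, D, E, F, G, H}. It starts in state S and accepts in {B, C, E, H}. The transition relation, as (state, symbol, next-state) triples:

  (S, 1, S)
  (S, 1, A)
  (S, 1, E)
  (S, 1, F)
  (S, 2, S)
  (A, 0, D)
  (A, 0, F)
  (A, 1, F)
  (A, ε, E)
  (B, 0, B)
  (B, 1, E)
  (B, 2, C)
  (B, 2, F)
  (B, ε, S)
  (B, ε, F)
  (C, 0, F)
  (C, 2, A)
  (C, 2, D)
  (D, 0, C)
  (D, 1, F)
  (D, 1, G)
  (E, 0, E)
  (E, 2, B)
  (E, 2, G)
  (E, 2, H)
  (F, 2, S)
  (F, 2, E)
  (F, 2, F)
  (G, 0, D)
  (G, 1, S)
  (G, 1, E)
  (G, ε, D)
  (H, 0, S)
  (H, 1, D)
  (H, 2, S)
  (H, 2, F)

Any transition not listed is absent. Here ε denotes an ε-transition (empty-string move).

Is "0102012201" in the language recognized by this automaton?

Start in {S}.
Read '0': S→∅; now ∅.
The set is empty and remains empty for the remaining 9 symbols.
The final set ∅ contains no accepting state.

No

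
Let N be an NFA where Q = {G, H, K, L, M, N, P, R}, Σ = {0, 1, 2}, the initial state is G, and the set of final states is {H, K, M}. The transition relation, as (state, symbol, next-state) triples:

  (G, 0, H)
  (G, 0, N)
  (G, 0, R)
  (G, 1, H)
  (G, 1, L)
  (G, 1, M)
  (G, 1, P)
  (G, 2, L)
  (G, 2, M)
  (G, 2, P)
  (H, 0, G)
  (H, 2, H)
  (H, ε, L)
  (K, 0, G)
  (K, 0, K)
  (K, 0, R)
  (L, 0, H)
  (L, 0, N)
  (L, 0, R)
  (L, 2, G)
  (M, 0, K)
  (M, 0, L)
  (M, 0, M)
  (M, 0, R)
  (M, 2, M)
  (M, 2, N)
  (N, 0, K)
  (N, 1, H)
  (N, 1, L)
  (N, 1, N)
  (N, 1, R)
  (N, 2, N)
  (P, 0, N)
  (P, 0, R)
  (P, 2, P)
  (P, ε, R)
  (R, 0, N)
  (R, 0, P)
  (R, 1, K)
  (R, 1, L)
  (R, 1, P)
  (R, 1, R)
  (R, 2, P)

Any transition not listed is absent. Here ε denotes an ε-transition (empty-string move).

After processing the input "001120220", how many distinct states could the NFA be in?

Start in {G}.
Read '0': G→{H, N, R}; union {H, N, R}; ε-closure = {H, L, N, R}.
Read '0': H→{G}, L→{H, N, R}, N→{K}, R→{N, P}; union {G, H, K, N, P, R}; ε-closure = {G, H, K, L, N, P, R}.
Read '1': G→{H, L, M, P}, H→∅, K→∅, L→∅, N→{H, L, N, R}, P→∅, R→{K, L, P, R}; now {H, K, L, M, N, P, R}.
Read '1': H→∅, K→∅, L→∅, M→∅, N→{H, L, N, R}, P→∅, R→{K, L, P, R}; now {H, K, L, N, P, R}.
Read '2': H→{H}, K→∅, L→{G}, N→{N}, P→{P}, R→{P}; union {G, H, N, P}; ε-closure = {G, H, L, N, P, R}.
Read '0': G→{H, N, R}, H→{G}, L→{H, N, R}, N→{K}, P→{N, R}, R→{N, P}; union {G, H, K, N, P, R}; ε-closure = {G, H, K, L, N, P, R}.
Read '2': G→{L, M, P}, H→{H}, K→∅, L→{G}, N→{N}, P→{P}, R→{P}; union {G, H, L, M, N, P}; ε-closure = {G, H, L, M, N, P, R}.
Read '2': G→{L, M, P}, H→{H}, L→{G}, M→{M, N}, N→{N}, P→{P}, R→{P}; union {G, H, L, M, N, P}; ε-closure = {G, H, L, M, N, P, R}.
Read '0': G→{H, N, R}, H→{G}, L→{H, N, R}, M→{K, L, M, R}, N→{K}, P→{N, R}, R→{N, P}; now {G, H, K, L, M, N, P, R}.
That set has 8 states.

8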